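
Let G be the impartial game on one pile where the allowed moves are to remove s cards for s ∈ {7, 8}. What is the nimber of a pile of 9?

1

Build the Grundy sequence with g(k) = mex{g(k−s) : s ∈ {7, 8}, s ≤ k}:
k:     0  1  2  3  4  5  6  7  8  9
g(k):  0  0  0  0  0  0  0  1  1  1
So g(9) = 1.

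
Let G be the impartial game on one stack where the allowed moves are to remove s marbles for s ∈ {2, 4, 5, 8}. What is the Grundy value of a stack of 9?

1

Build the Grundy sequence with g(k) = mex{g(k−s) : s ∈ {2, 4, 5, 8}, s ≤ k}:
k:     0  1  2  3  4  5  6  7  8  9
g(k):  0  0  1  1  2  2  3  0  4  1
So g(9) = 1.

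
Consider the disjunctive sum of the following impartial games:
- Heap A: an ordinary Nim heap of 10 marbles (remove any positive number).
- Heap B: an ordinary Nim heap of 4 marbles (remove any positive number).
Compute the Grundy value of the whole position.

14

Heap A is a plain Nim heap of size 10, so its Grundy value is 10.
Heap B is a plain Nim heap of size 4, so its Grundy value is 4.
The value of a disjunctive sum is the nim-sum of the parts.
Combined value = 10 ⊕ 4 = 14.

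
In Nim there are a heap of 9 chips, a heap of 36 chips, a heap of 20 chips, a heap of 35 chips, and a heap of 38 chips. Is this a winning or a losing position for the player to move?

Winning position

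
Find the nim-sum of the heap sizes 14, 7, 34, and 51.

Nim-sum: 14 ⊕ 7 ⊕ 34 ⊕ 51 = 24.

24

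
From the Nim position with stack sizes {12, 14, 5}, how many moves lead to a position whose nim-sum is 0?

3

In binary:
  1100  (12)
  1110  (14)
  0101  (5)
  ----
  0111  (7)
The overall nim-sum is X = 7. A stack of size p has a winning move iff p XOR X < p (reduce it to p XOR X).
  12: 12 XOR 7 = 11 < 12 — winning move (to 11).
  14: 14 XOR 7 = 9 < 14 — winning move (to 9).
  5: 5 XOR 7 = 2 < 5 — winning move (to 2).
That gives 3 winning moves.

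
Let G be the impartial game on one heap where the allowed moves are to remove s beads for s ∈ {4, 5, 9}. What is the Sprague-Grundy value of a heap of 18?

1

Build the Grundy sequence with g(k) = mex{g(k−s) : s ∈ {4, 5, 9}, s ≤ k}:
k:     0  1  2  3  4  5  6  7  8  9 10 11 12 13 14 15 16 17 18
g(k):  0  0  0  0  1  1  1  1  2  2  2  2  3  0  0  0  0  1  1
So g(18) = 1.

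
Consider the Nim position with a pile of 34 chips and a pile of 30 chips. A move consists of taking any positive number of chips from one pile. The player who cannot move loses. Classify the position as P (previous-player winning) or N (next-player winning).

N-position

Compute the nim-sum pairwise:
34 ⊕ 30 = 60
The nim-sum is 60 ≠ 0, so this is an N-position: the player to move can win.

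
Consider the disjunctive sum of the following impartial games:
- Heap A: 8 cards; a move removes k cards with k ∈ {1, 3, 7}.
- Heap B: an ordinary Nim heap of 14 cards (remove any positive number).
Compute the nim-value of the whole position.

14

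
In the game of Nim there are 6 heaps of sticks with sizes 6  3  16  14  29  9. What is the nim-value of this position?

In binary:
  00110  (6)
  00011  (3)
  10000  (16)
  01110  (14)
  11101  (29)
  01001  (9)
  -----
  01111  (15)

15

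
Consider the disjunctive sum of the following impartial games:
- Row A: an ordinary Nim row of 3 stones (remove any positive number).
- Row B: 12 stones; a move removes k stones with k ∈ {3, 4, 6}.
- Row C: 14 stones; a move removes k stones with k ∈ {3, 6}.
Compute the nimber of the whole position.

3

Row A is a plain Nim row of size 3, so its Grundy value is 3.
For row B, compute g(0), g(1), … with moves {3, 4, 6}:
k:     0  1  2  3  4  5  6  7  8  9 10 11 12
g(k):  0  0  0  1  1  1  2  2  2  0  0  0  1
So g(12) = 1.
Build the Grundy sequence for row C with g(k) = mex{g(k−s) : s ∈ {3, 6}, s ≤ k}:
g(0) = mex{} = 0
g(1) = mex{} = 0
g(2) = mex{} = 0
g(3) = mex{0} = 1
g(4) = mex{0} = 1
g(5) = mex{0} = 1
g(6) = mex{0,1} = 2
g(7) = mex{0,1} = 2
g(8) = mex{0,1} = 2
g(9) = mex{1,2} = 0
g(10) = mex{1,2} = 0
g(11) = mex{1,2} = 0
g(12) = mex{0,2} = 1
g(13) = mex{0,2} = 1
g(14) = mex{0,2} = 1
So g(14) = 1.
By the Sprague-Grundy theorem, the Grundy value of a sum of independent games is the XOR of the component values.
Combined value = 3 ⊕ 1 ⊕ 1 = 3.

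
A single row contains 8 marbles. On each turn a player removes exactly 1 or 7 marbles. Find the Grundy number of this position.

Compute g(0), g(1), … for moves {1, 7}:
g(0) = mex{} = 0
g(1) = mex{0} = 1
g(2) = mex{1} = 0
g(3) = mex{0} = 1
g(4) = mex{1} = 0
g(5) = mex{0} = 1
g(6) = mex{1} = 0
g(7) = mex{0} = 1
g(8) = mex{1} = 0
So g(8) = 0.

0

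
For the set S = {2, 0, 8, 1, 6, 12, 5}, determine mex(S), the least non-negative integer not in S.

3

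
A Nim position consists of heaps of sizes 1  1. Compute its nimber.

Nim-sum: 1 XOR 1 = 0.

0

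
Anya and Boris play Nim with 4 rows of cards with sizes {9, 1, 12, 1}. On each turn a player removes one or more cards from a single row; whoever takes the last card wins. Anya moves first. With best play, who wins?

Nim-sum: 9 XOR 1 XOR 12 XOR 1 = 5.
The nim-sum is 5 ≠ 0, so this is an N-position: the player to move can win; Anya has a winning move.

Anya wins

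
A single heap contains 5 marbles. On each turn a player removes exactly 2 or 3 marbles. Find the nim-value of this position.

0

Grundy values for subtraction set {2, 3}:
k:     0  1  2  3  4  5
g(k):  0  0  1  1  2  0
So g(5) = 0.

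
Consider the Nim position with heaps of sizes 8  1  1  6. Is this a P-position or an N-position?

Nim-sum: 8 ^ 1 ^ 1 ^ 6 = 14.
The nim-sum is 14 ≠ 0, so this is an N-position: the player to move can win.

N-position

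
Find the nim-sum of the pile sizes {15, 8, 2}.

5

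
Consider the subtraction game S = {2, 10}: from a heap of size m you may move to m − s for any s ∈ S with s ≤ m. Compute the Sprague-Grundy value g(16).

Compute g(0), g(1), … for moves {2, 10}:
k:     0  1  2  3  4  5  6  7  8  9 10 11 12 13 14 15 16
g(k):  0  0  1  1  0  0  1  1  0  0  1  1  0  0  1  1  0
So g(16) = 0.

0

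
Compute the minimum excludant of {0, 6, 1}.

2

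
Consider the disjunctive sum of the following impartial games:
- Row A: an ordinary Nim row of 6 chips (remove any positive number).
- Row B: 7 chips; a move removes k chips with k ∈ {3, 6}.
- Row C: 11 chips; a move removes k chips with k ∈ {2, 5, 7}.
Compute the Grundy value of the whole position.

Row A is a plain Nim row of size 6, so its Grundy value is 6.
Build the Grundy sequence for row B with g(k) = mex{g(k−s) : s ∈ {3, 6}, s ≤ k}:
k:     0  1  2  3  4  5  6  7
g(k):  0  0  0  1  1  1  2  2
So g(7) = 2.
Grundy values for row C (subtraction set {2, 5, 7}):
g(0) = mex{} = 0
g(1) = mex{} = 0
g(2) = mex{0} = 1
g(3) = mex{0} = 1
g(4) = mex{1} = 0
g(5) = mex{0,1} = 2
g(6) = mex{0} = 1
g(7) = mex{0,1,2} = 3
g(8) = mex{0,1} = 2
g(9) = mex{0,1,3} = 2
g(10) = mex{1,2} = 0
g(11) = mex{0,1,2} = 3
So g(11) = 3.
By the Sprague-Grundy theorem, the Grundy value of a sum of independent games is the XOR of the component values.
Combined value = 6 XOR 2 XOR 3 = 7.

7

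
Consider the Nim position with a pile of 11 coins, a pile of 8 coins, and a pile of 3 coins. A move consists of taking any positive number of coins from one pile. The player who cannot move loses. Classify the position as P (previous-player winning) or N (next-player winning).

Nim-sum: 11 ^ 8 ^ 3 = 0.
The nim-sum is 0, so this is a P-position: the player to move is in a losing position under optimal play.

P-position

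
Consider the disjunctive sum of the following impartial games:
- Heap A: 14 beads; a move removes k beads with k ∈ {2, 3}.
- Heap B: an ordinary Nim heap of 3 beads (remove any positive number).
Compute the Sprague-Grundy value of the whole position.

For heap A, compute g(0), g(1), … with moves {2, 3}:
k:     0  1  2  3  4  5  6  7  8  9 10 11 12 13 14
g(k):  0  0  1  1  2  0  0  1  1  2  0  0  1  1  2
So g(14) = 2.
Heap B is a plain Nim heap of size 3, so its Grundy value is 3.
By the Sprague-Grundy theorem, the Grundy value of a sum of independent games is the XOR of the component values.
Combined value = 2 ⊕ 3 = 1.

1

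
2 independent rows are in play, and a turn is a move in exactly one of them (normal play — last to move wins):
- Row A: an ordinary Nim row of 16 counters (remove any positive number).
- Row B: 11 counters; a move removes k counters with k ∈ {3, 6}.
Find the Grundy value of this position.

Row A is a plain Nim row of size 16, so its Grundy value is 16.
For row B, compute g(0), g(1), … with moves {3, 6}:
g(0) = mex{} = 0
g(1) = mex{} = 0
g(2) = mex{} = 0
g(3) = mex{0} = 1
g(4) = mex{0} = 1
g(5) = mex{0} = 1
g(6) = mex{0,1} = 2
g(7) = mex{0,1} = 2
g(8) = mex{0,1} = 2
g(9) = mex{1,2} = 0
g(10) = mex{1,2} = 0
g(11) = mex{1,2} = 0
So g(11) = 0.
The value of a disjunctive sum is the nim-sum of the parts.
Combined value = 16 XOR 0 = 16.

16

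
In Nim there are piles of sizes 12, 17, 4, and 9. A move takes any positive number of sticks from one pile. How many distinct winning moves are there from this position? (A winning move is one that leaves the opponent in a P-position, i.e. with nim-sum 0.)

In binary:
  01100  (12)
  10001  (17)
  00100  (4)
  01001  (9)
  -----
  10000  (16)
The overall nim-sum is X = 16. A pile of size p has a winning move iff p XOR X < p (reduce it to p XOR X).
  12: 12 XOR 16 = 28 ≥ 12 — no move.
  17: 17 XOR 16 = 1 < 17 — winning move (to 1).
  4: 4 XOR 16 = 20 ≥ 4 — no move.
  9: 9 XOR 16 = 25 ≥ 9 — no move.
That gives 1 winning move.

1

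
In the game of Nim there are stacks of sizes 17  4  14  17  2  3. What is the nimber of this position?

11

Compute the nim-sum pairwise:
17 XOR 4 = 21
21 XOR 14 = 27
27 XOR 17 = 10
10 XOR 2 = 8
8 XOR 3 = 11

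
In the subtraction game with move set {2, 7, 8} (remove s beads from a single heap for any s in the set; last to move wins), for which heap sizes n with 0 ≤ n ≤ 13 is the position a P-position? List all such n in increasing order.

Build the Grundy sequence with g(k) = mex{g(k−s) : s ∈ {2, 7, 8}, s ≤ k}:
g(0) = mex{} = 0
g(1) = mex{} = 0
g(2) = mex{0} = 1
g(3) = mex{0} = 1
g(4) = mex{1} = 0
g(5) = mex{1} = 0
g(6) = mex{0} = 1
g(7) = mex{0} = 1
g(8) = mex{0,1} = 2
g(9) = mex{0,1} = 2
g(10) = mex{1,2} = 0
g(11) = mex{0,1,2} = 3
g(12) = mex{0} = 1
g(13) = mex{0,1,3} = 2
The P-positions (g = 0) in 0..13 are 0, 1, 4, 5, 10.

0, 1, 4, 5, 10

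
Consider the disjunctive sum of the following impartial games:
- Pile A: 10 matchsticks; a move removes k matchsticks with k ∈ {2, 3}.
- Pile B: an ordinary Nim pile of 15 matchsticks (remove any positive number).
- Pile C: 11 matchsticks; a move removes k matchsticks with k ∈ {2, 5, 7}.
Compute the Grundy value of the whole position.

For pile A, compute g(0), g(1), … with moves {2, 3}:
k:     0  1  2  3  4  5  6  7  8  9 10
g(k):  0  0  1  1  2  0  0  1  1  2  0
So g(10) = 0.
Pile B is a plain Nim pile of size 15, so its Grundy value is 15.
Grundy values for pile C (subtraction set {2, 5, 7}):
k:     0  1  2  3  4  5  6  7  8  9 10 11
g(k):  0  0  1  1  0  2  1  3  2  2  0  3
So g(11) = 3.
By the Sprague-Grundy theorem, the Grundy value of a sum of independent games is the XOR of the component values.
Combined value = 0 ⊕ 15 ⊕ 3 = 12.

12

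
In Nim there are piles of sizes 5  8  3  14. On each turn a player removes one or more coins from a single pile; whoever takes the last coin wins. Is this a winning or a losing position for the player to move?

Nim-sum: 5 ^ 8 ^ 3 ^ 14 = 0.
The nim-sum is 0, so this is a P-position: the player to move is in a losing position under optimal play.

Losing position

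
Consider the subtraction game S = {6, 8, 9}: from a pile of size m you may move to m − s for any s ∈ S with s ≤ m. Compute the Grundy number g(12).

Build the Grundy sequence with g(k) = mex{g(k−s) : s ∈ {6, 8, 9}, s ≤ k}:
g(0) = mex{} = 0
g(1) = mex{} = 0
g(2) = mex{} = 0
g(3) = mex{} = 0
g(4) = mex{} = 0
g(5) = mex{} = 0
g(6) = mex{0} = 1
g(7) = mex{0} = 1
g(8) = mex{0} = 1
g(9) = mex{0} = 1
g(10) = mex{0} = 1
g(11) = mex{0} = 1
g(12) = mex{0,1} = 2
So g(12) = 2.

2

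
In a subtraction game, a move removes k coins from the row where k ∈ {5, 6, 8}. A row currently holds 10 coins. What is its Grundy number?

2

Build the Grundy sequence with g(k) = mex{g(k−s) : s ∈ {5, 6, 8}, s ≤ k}:
g(0) = mex{} = 0
g(1) = mex{} = 0
g(2) = mex{} = 0
g(3) = mex{} = 0
g(4) = mex{} = 0
g(5) = mex{0} = 1
g(6) = mex{0} = 1
g(7) = mex{0} = 1
g(8) = mex{0} = 1
g(9) = mex{0} = 1
g(10) = mex{0,1} = 2
So g(10) = 2.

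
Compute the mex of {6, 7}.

0 is not in the set, so the mex is 0.

0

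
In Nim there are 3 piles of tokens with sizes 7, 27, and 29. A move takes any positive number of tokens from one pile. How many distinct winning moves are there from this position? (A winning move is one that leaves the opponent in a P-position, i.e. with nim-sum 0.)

Nim-sum: 7 XOR 27 XOR 29 = 1.
The overall nim-sum is X = 1. A pile of size p has a winning move iff p XOR X < p (reduce it to p XOR X).
  7: 7 XOR 1 = 6 < 7 — winning move (to 6).
  27: 27 XOR 1 = 26 < 27 — winning move (to 26).
  29: 29 XOR 1 = 28 < 29 — winning move (to 28).
That gives 3 winning moves.

3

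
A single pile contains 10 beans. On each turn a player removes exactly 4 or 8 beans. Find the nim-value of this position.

2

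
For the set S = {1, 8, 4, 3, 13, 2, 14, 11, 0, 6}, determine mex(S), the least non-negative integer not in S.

5

The values 0, 1, 2, 3, 4 are all present; 5 is the first non-negative integer missing from the set.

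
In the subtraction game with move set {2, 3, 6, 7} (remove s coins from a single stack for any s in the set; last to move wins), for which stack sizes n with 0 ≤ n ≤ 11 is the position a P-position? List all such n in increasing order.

Build the Grundy sequence with g(k) = mex{g(k−s) : s ∈ {2, 3, 6, 7}, s ≤ k}:
g(0) = mex{} = 0
g(1) = mex{} = 0
g(2) = mex{0} = 1
g(3) = mex{0} = 1
g(4) = mex{0,1} = 2
g(5) = mex{1} = 0
g(6) = mex{0,1,2} = 3
g(7) = mex{0,2} = 1
g(8) = mex{0,1,3} = 2
g(9) = mex{1,3} = 0
g(10) = mex{1,2} = 0
g(11) = mex{0,2} = 1
The P-positions (g = 0) in 0..11 are 0, 1, 5, 9, 10.

0, 1, 5, 9, 10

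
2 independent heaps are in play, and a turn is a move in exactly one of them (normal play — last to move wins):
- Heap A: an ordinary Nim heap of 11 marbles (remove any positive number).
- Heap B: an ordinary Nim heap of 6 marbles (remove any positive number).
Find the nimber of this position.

Heap A is a plain Nim heap of size 11, so its Grundy value is 11.
Heap B is a plain Nim heap of size 6, so its Grundy value is 6.
The value of a disjunctive sum is the nim-sum of the parts.
Combined value = 11 XOR 6 = 13.

13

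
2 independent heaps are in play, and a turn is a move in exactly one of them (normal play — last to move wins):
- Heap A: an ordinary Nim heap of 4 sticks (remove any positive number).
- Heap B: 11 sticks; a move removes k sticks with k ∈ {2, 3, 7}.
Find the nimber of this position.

4

Heap A is a plain Nim heap of size 4, so its Grundy value is 4.
Build the Grundy sequence for heap B with g(k) = mex{g(k−s) : s ∈ {2, 3, 7}, s ≤ k}:
k:     0  1  2  3  4  5  6  7  8  9 10 11
g(k):  0  0  1  1  2  0  0  1  1  2  0  0
So g(11) = 0.
The value of a disjunctive sum is the nim-sum of the parts.
Combined value = 4 XOR 0 = 4.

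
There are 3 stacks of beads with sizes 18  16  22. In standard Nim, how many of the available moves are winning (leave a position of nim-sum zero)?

3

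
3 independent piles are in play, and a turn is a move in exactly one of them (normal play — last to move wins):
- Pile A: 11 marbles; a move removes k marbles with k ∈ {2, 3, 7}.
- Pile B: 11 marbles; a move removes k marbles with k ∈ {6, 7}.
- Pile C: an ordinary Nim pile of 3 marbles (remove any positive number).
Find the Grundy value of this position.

Grundy values for pile A (subtraction set {2, 3, 7}):
g(0) = mex{} = 0
g(1) = mex{} = 0
g(2) = mex{0} = 1
g(3) = mex{0} = 1
g(4) = mex{0,1} = 2
g(5) = mex{1} = 0
g(6) = mex{1,2} = 0
g(7) = mex{0,2} = 1
g(8) = mex{0} = 1
g(9) = mex{0,1} = 2
g(10) = mex{1} = 0
g(11) = mex{1,2} = 0
So g(11) = 0.
Build the Grundy sequence for pile B with g(k) = mex{g(k−s) : s ∈ {6, 7}, s ≤ k}:
k:     0  1  2  3  4  5  6  7  8  9 10 11
g(k):  0  0  0  0  0  0  1  1  1  1  1  1
So g(11) = 1.
Pile C is a plain Nim pile of size 3, so its Grundy value is 3.
By the Sprague-Grundy theorem, the Grundy value of a sum of independent games is the XOR of the component values.
Combined value = 0 ⊕ 1 ⊕ 3 = 2.

2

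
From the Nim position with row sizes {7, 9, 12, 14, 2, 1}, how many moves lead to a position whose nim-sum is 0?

3

Nim-sum: 7 ^ 9 ^ 12 ^ 14 ^ 2 ^ 1 = 15.
The overall nim-sum is X = 15. A row of size p has a winning move iff p XOR X < p (reduce it to p XOR X).
  7: 7 XOR 15 = 8 ≥ 7 — no move.
  9: 9 XOR 15 = 6 < 9 — winning move (to 6).
  12: 12 XOR 15 = 3 < 12 — winning move (to 3).
  14: 14 XOR 15 = 1 < 14 — winning move (to 1).
  2: 2 XOR 15 = 13 ≥ 2 — no move.
  1: 1 XOR 15 = 14 ≥ 1 — no move.
That gives 3 winning moves.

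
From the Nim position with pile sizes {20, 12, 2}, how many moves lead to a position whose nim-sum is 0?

Compute the nim-sum pairwise:
20 ⊕ 12 = 24
24 ⊕ 2 = 26
The overall nim-sum is X = 26. A pile of size p has a winning move iff p XOR X < p (reduce it to p XOR X).
  20: 20 XOR 26 = 14 < 20 — winning move (to 14).
  12: 12 XOR 26 = 22 ≥ 12 — no move.
  2: 2 XOR 26 = 24 ≥ 2 — no move.
That gives 1 winning move.

1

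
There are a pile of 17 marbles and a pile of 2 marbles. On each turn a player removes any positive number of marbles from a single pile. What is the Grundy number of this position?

In binary:
  10001  (17)
  00010  (2)
  -----
  10011  (19)

19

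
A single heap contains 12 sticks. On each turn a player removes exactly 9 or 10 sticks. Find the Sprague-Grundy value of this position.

Compute g(0), g(1), … for moves {9, 10}:
g(0) = mex{} = 0
g(1) = mex{} = 0
g(2) = mex{} = 0
g(3) = mex{} = 0
g(4) = mex{} = 0
g(5) = mex{} = 0
g(6) = mex{} = 0
g(7) = mex{} = 0
g(8) = mex{} = 0
g(9) = mex{0} = 1
g(10) = mex{0} = 1
g(11) = mex{0} = 1
g(12) = mex{0} = 1
So g(12) = 1.

1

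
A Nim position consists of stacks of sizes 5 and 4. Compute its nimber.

1

Compute the nim-sum pairwise:
5 XOR 4 = 1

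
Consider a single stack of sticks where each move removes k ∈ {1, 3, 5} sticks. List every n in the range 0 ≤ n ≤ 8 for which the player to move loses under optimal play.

0, 2, 4, 6, 8

Compute g(0), g(1), … for moves {1, 3, 5}:
g(0) = mex{} = 0
g(1) = mex{0} = 1
g(2) = mex{1} = 0
g(3) = mex{0} = 1
g(4) = mex{1} = 0
g(5) = mex{0} = 1
g(6) = mex{1} = 0
g(7) = mex{0} = 1
g(8) = mex{1} = 0
The P-positions (g = 0) in 0..8 are 0, 2, 4, 6, 8.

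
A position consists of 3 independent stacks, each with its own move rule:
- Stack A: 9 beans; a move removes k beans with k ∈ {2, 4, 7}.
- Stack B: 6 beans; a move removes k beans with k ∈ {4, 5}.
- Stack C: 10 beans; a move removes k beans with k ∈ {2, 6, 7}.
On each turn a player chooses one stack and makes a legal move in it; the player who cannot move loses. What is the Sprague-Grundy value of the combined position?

2

Build the Grundy sequence for stack A with g(k) = mex{g(k−s) : s ∈ {2, 4, 7}, s ≤ k}:
g(0) = mex{} = 0
g(1) = mex{} = 0
g(2) = mex{0} = 1
g(3) = mex{0} = 1
g(4) = mex{0,1} = 2
g(5) = mex{0,1} = 2
g(6) = mex{1,2} = 0
g(7) = mex{0,1,2} = 3
g(8) = mex{0,2} = 1
g(9) = mex{1,2,3} = 0
So g(9) = 0.
Build the Grundy sequence for stack B with g(k) = mex{g(k−s) : s ∈ {4, 5}, s ≤ k}:
g(0) = mex{} = 0
g(1) = mex{} = 0
g(2) = mex{} = 0
g(3) = mex{} = 0
g(4) = mex{0} = 1
g(5) = mex{0} = 1
g(6) = mex{0} = 1
So g(6) = 1.
Build the Grundy sequence for stack C with g(k) = mex{g(k−s) : s ∈ {2, 6, 7}, s ≤ k}:
k:     0  1  2  3  4  5  6  7  8  9 10
g(k):  0  0  1  1  0  0  1  1  2  0  3
So g(10) = 3.
By the Sprague-Grundy theorem, the Grundy value of a sum of independent games is the XOR of the component values.
Combined value = 0 ⊕ 1 ⊕ 3 = 2.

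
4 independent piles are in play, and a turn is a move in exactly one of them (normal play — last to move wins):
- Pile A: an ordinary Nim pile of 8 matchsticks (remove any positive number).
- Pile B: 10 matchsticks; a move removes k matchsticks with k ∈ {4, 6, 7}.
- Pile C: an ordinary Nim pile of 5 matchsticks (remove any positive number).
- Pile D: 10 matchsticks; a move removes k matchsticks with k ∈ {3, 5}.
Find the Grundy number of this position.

Pile A is a plain Nim pile of size 8, so its Grundy value is 8.
For pile B, compute g(0), g(1), … with moves {4, 6, 7}:
k:     0  1  2  3  4  5  6  7  8  9 10
g(k):  0  0  0  0  1  1  1  1  2  2  2
So g(10) = 2.
Pile C is a plain Nim pile of size 5, so its Grundy value is 5.
Grundy values for pile D (subtraction set {3, 5}):
k:     0  1  2  3  4  5  6  7  8  9 10
g(k):  0  0  0  1  1  1  2  2  0  0  0
So g(10) = 0.
The value of a disjunctive sum is the nim-sum of the parts.
Combined value = 8 XOR 2 XOR 5 XOR 0 = 15.

15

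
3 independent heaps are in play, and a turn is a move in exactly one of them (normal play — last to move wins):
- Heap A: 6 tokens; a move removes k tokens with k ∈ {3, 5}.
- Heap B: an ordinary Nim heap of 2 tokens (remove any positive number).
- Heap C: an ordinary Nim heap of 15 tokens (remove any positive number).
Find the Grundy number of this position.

Build the Grundy sequence for heap A with g(k) = mex{g(k−s) : s ∈ {3, 5}, s ≤ k}:
g(0) = mex{} = 0
g(1) = mex{} = 0
g(2) = mex{} = 0
g(3) = mex{0} = 1
g(4) = mex{0} = 1
g(5) = mex{0} = 1
g(6) = mex{0,1} = 2
So g(6) = 2.
Heap B is a plain Nim heap of size 2, so its Grundy value is 2.
Heap C is a plain Nim heap of size 15, so its Grundy value is 15.
The value of a disjunctive sum is the nim-sum of the parts.
Combined value = 2 XOR 2 XOR 15 = 15.

15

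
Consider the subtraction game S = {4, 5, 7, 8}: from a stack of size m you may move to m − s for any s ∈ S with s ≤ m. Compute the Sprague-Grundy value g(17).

1

Compute g(0), g(1), … for moves {4, 5, 7, 8}:
k:     0  1  2  3  4  5  6  7  8  9 10 11 12 13 14 15 16 17
g(k):  0  0  0  0  1  1  1  1  2  2  2  2  0  0  0  0  1  1
So g(17) = 1.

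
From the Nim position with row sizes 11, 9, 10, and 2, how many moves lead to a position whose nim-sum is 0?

Bitwise XOR of the heap sizes:
  1011  (11)
  1001  (9)
  1010  (10)
  0010  (2)
  ----
  1010  (10)
The overall nim-sum is X = 10. A row of size p has a winning move iff p XOR X < p (reduce it to p XOR X).
  11: 11 XOR 10 = 1 < 11 — winning move (to 1).
  9: 9 XOR 10 = 3 < 9 — winning move (to 3).
  10: 10 XOR 10 = 0 < 10 — winning move (to 0).
  2: 2 XOR 10 = 8 ≥ 2 — no move.
That gives 3 winning moves.

3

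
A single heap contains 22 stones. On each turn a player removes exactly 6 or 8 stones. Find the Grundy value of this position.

1

Grundy values for subtraction set {6, 8}:
k:     0  1  2  3  4  5  6  7  8  9 10 11 12 13 14 15 16 17 18 19 20 21 22
g(k):  0  0  0  0  0  0  1  1  1  1  1  1  2  2  0  0  0  0  0  0  1  1  1
So g(22) = 1.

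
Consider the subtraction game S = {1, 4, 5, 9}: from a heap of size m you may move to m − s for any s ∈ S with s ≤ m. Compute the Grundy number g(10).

0

Build the Grundy sequence with g(k) = mex{g(k−s) : s ∈ {1, 4, 5, 9}, s ≤ k}:
k:     0  1  2  3  4  5  6  7  8  9 10
g(k):  0  1  0  1  2  3  2  3  0  1  0
So g(10) = 0.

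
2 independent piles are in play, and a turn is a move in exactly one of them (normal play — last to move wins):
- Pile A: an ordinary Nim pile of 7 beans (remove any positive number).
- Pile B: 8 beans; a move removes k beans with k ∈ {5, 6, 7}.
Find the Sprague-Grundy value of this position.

6

Pile A is a plain Nim pile of size 7, so its Grundy value is 7.
Build the Grundy sequence for pile B with g(k) = mex{g(k−s) : s ∈ {5, 6, 7}, s ≤ k}:
k:     0  1  2  3  4  5  6  7  8
g(k):  0  0  0  0  0  1  1  1  1
So g(8) = 1.
By the Sprague-Grundy theorem, the Grundy value of a sum of independent games is the XOR of the component values.
Combined value = 7 XOR 1 = 6.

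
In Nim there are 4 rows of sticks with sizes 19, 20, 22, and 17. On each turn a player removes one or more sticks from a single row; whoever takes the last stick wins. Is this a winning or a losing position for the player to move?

Losing position

Write each in binary and XOR column by column:
  10011  (19)
  10100  (20)
  10110  (22)
  10001  (17)
  -----
  00000  (0)
The nim-sum is 0, so this is a P-position: the player to move is in a losing position under optimal play.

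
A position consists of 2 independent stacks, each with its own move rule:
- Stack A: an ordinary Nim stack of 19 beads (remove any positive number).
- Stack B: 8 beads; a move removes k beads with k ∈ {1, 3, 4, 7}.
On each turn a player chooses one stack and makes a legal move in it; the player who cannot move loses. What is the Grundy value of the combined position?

Stack A is a plain Nim stack of size 19, so its Grundy value is 19.
Build the Grundy sequence for stack B with g(k) = mex{g(k−s) : s ∈ {1, 3, 4, 7}, s ≤ k}:
g(0) = mex{} = 0
g(1) = mex{0} = 1
g(2) = mex{1} = 0
g(3) = mex{0} = 1
g(4) = mex{0,1} = 2
g(5) = mex{0,1,2} = 3
g(6) = mex{0,1,3} = 2
g(7) = mex{0,1,2} = 3
g(8) = mex{1,2,3} = 0
So g(8) = 0.
By the Sprague-Grundy theorem, the Grundy value of a sum of independent games is the XOR of the component values.
Combined value = 19 XOR 0 = 19.

19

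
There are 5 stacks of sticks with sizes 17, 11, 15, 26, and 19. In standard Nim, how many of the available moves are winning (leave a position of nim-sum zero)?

Nim-sum: 17 ⊕ 11 ⊕ 15 ⊕ 26 ⊕ 19 = 28.
The overall nim-sum is X = 28. A stack of size p has a winning move iff p XOR X < p (reduce it to p XOR X).
  17: 17 XOR 28 = 13 < 17 — winning move (to 13).
  11: 11 XOR 28 = 23 ≥ 11 — no move.
  15: 15 XOR 28 = 19 ≥ 15 — no move.
  26: 26 XOR 28 = 6 < 26 — winning move (to 6).
  19: 19 XOR 28 = 15 < 19 — winning move (to 15).
That gives 3 winning moves.

3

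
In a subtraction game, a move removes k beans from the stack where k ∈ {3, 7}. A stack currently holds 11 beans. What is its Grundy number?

0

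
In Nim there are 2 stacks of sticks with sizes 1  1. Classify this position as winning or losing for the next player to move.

Compute the nim-sum pairwise:
1 ^ 1 = 0
The nim-sum is 0, so this is a P-position: the player to move is in a losing position under optimal play.

Losing position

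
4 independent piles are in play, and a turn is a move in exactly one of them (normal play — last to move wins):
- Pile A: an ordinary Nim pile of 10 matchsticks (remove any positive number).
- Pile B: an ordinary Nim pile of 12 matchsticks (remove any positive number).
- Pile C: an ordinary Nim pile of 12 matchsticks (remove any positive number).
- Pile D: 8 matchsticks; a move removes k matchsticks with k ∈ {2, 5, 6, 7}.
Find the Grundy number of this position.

8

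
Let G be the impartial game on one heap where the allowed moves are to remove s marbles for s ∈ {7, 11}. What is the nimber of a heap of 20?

0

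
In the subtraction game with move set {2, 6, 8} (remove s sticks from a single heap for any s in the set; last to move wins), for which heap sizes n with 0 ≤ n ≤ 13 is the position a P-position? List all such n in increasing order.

0, 1, 4, 5

Compute g(0), g(1), … for moves {2, 6, 8}:
k:     0  1  2  3  4  5  6  7  8  9 10 11 12 13
g(k):  0  0  1  1  0  0  1  1  2  2  3  3  2  2
The P-positions (g = 0) in 0..13 are 0, 1, 4, 5.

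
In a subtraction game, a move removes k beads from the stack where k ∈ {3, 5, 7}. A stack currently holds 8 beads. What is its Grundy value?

2

Compute g(0), g(1), … for moves {3, 5, 7}:
k:     0  1  2  3  4  5  6  7  8
g(k):  0  0  0  1  1  1  2  2  2
So g(8) = 2.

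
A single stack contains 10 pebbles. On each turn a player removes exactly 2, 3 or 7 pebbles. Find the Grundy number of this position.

Compute g(0), g(1), … for moves {2, 3, 7}:
k:     0  1  2  3  4  5  6  7  8  9 10
g(k):  0  0  1  1  2  0  0  1  1  2  0
So g(10) = 0.

0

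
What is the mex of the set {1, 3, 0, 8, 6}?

The values 0, 1 are all present; 2 is the first non-negative integer missing from the set.

2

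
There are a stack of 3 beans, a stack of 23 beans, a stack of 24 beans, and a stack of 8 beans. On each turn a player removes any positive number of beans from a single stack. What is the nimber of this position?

Nim-sum: 3 XOR 23 XOR 24 XOR 8 = 4.

4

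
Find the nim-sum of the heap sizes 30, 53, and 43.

Compute the nim-sum pairwise:
30 XOR 53 = 43
43 XOR 43 = 0

0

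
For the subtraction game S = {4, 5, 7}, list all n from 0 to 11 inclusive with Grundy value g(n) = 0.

0, 1, 2, 3, 11

Grundy values for subtraction set {4, 5, 7}:
g(0) = mex{} = 0
g(1) = mex{} = 0
g(2) = mex{} = 0
g(3) = mex{} = 0
g(4) = mex{0} = 1
g(5) = mex{0} = 1
g(6) = mex{0} = 1
g(7) = mex{0} = 1
g(8) = mex{0,1} = 2
g(9) = mex{0,1} = 2
g(10) = mex{0,1} = 2
g(11) = mex{1} = 0
The P-positions (g = 0) in 0..11 are 0, 1, 2, 3, 11.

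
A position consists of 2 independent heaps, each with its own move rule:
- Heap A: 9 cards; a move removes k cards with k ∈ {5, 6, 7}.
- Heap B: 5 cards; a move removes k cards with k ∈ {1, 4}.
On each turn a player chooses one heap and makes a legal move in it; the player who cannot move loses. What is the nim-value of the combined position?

1

For heap A, compute g(0), g(1), … with moves {5, 6, 7}:
g(0) = mex{} = 0
g(1) = mex{} = 0
g(2) = mex{} = 0
g(3) = mex{} = 0
g(4) = mex{} = 0
g(5) = mex{0} = 1
g(6) = mex{0} = 1
g(7) = mex{0} = 1
g(8) = mex{0} = 1
g(9) = mex{0} = 1
So g(9) = 1.
Build the Grundy sequence for heap B with g(k) = mex{g(k−s) : s ∈ {1, 4}, s ≤ k}:
k:     0  1  2  3  4  5
g(k):  0  1  0  1  2  0
So g(5) = 0.
The value of a disjunctive sum is the nim-sum of the parts.
Combined value = 1 XOR 0 = 1.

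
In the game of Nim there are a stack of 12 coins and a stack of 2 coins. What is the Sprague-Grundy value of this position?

14

Nim-sum: 12 XOR 2 = 14.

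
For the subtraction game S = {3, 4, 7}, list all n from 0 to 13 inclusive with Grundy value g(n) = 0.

0, 1, 2, 10, 11, 12

Compute g(0), g(1), … for moves {3, 4, 7}:
g(0) = mex{} = 0
g(1) = mex{} = 0
g(2) = mex{} = 0
g(3) = mex{0} = 1
g(4) = mex{0} = 1
g(5) = mex{0} = 1
g(6) = mex{0,1} = 2
g(7) = mex{0,1} = 2
g(8) = mex{0,1} = 2
g(9) = mex{0,1,2} = 3
g(10) = mex{1,2} = 0
g(11) = mex{1,2} = 0
g(12) = mex{1,2,3} = 0
g(13) = mex{0,2,3} = 1
The P-positions (g = 0) in 0..13 are 0, 1, 2, 10, 11, 12.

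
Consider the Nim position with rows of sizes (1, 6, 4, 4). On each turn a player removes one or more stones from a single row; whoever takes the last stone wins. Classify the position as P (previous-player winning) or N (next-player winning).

Bitwise XOR of the heap sizes:
  001  (1)
  110  (6)
  100  (4)
  100  (4)
  ---
  111  (7)
The nim-sum is 7 ≠ 0, so this is an N-position: the player to move can win.

N-position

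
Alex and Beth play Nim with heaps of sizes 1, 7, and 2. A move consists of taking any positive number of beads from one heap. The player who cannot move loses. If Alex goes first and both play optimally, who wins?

Alex wins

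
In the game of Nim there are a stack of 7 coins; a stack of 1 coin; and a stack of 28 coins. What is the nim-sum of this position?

Nim-sum: 7 ^ 1 ^ 28 = 26.

26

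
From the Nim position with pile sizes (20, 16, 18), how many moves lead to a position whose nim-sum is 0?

Compute the nim-sum pairwise:
20 XOR 16 = 4
4 XOR 18 = 22
The overall nim-sum is X = 22. A pile of size p has a winning move iff p XOR X < p (reduce it to p XOR X).
  20: 20 XOR 22 = 2 < 20 — winning move (to 2).
  16: 16 XOR 22 = 6 < 16 — winning move (to 6).
  18: 18 XOR 22 = 4 < 18 — winning move (to 4).
That gives 3 winning moves.

3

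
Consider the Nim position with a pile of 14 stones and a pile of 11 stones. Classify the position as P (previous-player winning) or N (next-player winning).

N-position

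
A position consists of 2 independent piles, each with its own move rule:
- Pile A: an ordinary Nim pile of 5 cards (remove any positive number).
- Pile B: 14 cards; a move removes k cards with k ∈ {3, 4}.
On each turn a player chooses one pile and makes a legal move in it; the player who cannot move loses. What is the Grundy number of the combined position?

Pile A is a plain Nim pile of size 5, so its Grundy value is 5.
For pile B, compute g(0), g(1), … with moves {3, 4}:
k:     0  1  2  3  4  5  6  7  8  9 10 11 12 13 14
g(k):  0  0  0  1  1  1  2  0  0  0  1  1  1  2  0
So g(14) = 0.
By the Sprague-Grundy theorem, the Grundy value of a sum of independent games is the XOR of the component values.
Combined value = 5 XOR 0 = 5.

5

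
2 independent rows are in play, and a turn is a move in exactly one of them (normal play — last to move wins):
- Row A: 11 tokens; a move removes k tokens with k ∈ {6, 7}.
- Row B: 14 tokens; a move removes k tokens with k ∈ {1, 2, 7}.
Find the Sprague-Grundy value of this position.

3

Build the Grundy sequence for row A with g(k) = mex{g(k−s) : s ∈ {6, 7}, s ≤ k}:
g(0) = mex{} = 0
g(1) = mex{} = 0
g(2) = mex{} = 0
g(3) = mex{} = 0
g(4) = mex{} = 0
g(5) = mex{} = 0
g(6) = mex{0} = 1
g(7) = mex{0} = 1
g(8) = mex{0} = 1
g(9) = mex{0} = 1
g(10) = mex{0} = 1
g(11) = mex{0} = 1
So g(11) = 1.
For row B, compute g(0), g(1), … with moves {1, 2, 7}:
g(0) = mex{} = 0
g(1) = mex{0} = 1
g(2) = mex{0,1} = 2
g(3) = mex{1,2} = 0
g(4) = mex{0,2} = 1
g(5) = mex{0,1} = 2
g(6) = mex{1,2} = 0
g(7) = mex{0,2} = 1
g(8) = mex{0,1} = 2
g(9) = mex{1,2} = 0
g(10) = mex{0,2} = 1
g(11) = mex{0,1} = 2
g(12) = mex{1,2} = 0
g(13) = mex{0,2} = 1
g(14) = mex{0,1} = 2
So g(14) = 2.
The value of a disjunctive sum is the nim-sum of the parts.
Combined value = 1 XOR 2 = 3.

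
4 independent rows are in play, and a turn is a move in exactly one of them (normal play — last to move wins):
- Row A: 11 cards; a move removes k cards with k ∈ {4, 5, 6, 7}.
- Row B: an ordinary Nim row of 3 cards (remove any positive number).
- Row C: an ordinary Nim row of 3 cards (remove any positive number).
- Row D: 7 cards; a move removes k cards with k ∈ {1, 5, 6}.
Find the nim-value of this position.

Grundy values for row A (subtraction set {4, 5, 6, 7}):
k:     0  1  2  3  4  5  6  7  8  9 10 11
g(k):  0  0  0  0  1  1  1  1  2  2  2  0
So g(11) = 0.
Row B is a plain Nim row of size 3, so its Grundy value is 3.
Row C is a plain Nim row of size 3, so its Grundy value is 3.
Grundy values for row D (subtraction set {1, 5, 6}):
g(0) = mex{} = 0
g(1) = mex{0} = 1
g(2) = mex{1} = 0
g(3) = mex{0} = 1
g(4) = mex{1} = 0
g(5) = mex{0} = 1
g(6) = mex{0,1} = 2
g(7) = mex{0,1,2} = 3
So g(7) = 3.
By the Sprague-Grundy theorem, the Grundy value of a sum of independent games is the XOR of the component values.
Combined value = 0 ⊕ 3 ⊕ 3 ⊕ 3 = 3.

3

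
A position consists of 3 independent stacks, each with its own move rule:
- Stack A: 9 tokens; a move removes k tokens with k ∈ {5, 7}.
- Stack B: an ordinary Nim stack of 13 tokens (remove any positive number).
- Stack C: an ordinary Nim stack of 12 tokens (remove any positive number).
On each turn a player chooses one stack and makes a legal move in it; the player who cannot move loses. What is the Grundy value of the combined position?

0

For stack A, compute g(0), g(1), … with moves {5, 7}:
k:     0  1  2  3  4  5  6  7  8  9
g(k):  0  0  0  0  0  1  1  1  1  1
So g(9) = 1.
Stack B is a plain Nim stack of size 13, so its Grundy value is 13.
Stack C is a plain Nim stack of size 12, so its Grundy value is 12.
By the Sprague-Grundy theorem, the Grundy value of a sum of independent games is the XOR of the component values.
Combined value = 1 XOR 13 XOR 12 = 0.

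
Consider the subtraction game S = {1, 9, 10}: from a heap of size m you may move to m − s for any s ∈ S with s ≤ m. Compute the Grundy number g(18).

2

Compute g(0), g(1), … for moves {1, 9, 10}:
k:     0  1  2  3  4  5  6  7  8  9 10 11 12 13 14 15 16 17 18
g(k):  0  1  0  1  0  1  0  1  0  1  2  3  2  3  2  3  2  3  2
So g(18) = 2.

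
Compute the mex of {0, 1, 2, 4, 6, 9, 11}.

3

The values 0, 1, 2 are all present; 3 is the first non-negative integer missing from the set.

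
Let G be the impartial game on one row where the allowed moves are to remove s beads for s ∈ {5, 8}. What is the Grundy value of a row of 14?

Grundy values for subtraction set {5, 8}:
k:     0  1  2  3  4  5  6  7  8  9 10 11 12 13 14
g(k):  0  0  0  0  0  1  1  1  1  1  2  2  2  0  0
So g(14) = 0.

0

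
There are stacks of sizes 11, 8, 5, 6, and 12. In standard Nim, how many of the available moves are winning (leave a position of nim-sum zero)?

3

Compute the nim-sum pairwise:
11 ^ 8 = 3
3 ^ 5 = 6
6 ^ 6 = 0
0 ^ 12 = 12
The overall nim-sum is X = 12. A stack of size p has a winning move iff p XOR X < p (reduce it to p XOR X).
  11: 11 XOR 12 = 7 < 11 — winning move (to 7).
  8: 8 XOR 12 = 4 < 8 — winning move (to 4).
  5: 5 XOR 12 = 9 ≥ 5 — no move.
  6: 6 XOR 12 = 10 ≥ 6 — no move.
  12: 12 XOR 12 = 0 < 12 — winning move (to 0).
That gives 3 winning moves.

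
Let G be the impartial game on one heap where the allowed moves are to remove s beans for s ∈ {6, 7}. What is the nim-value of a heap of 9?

1

Compute g(0), g(1), … for moves {6, 7}:
k:     0  1  2  3  4  5  6  7  8  9
g(k):  0  0  0  0  0  0  1  1  1  1
So g(9) = 1.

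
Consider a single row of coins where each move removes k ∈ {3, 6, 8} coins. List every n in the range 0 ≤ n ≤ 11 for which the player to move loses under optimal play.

0, 1, 2, 11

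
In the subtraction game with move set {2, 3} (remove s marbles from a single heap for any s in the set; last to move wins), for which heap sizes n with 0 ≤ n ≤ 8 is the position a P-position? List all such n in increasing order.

0, 1, 5, 6

Compute g(0), g(1), … for moves {2, 3}:
g(0) = mex{} = 0
g(1) = mex{} = 0
g(2) = mex{0} = 1
g(3) = mex{0} = 1
g(4) = mex{0,1} = 2
g(5) = mex{1} = 0
g(6) = mex{1,2} = 0
g(7) = mex{0,2} = 1
g(8) = mex{0} = 1
The P-positions (g = 0) in 0..8 are 0, 1, 5, 6.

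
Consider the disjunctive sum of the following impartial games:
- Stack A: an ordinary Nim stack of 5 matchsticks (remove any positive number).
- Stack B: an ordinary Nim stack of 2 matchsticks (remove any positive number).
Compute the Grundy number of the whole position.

Stack A is a plain Nim stack of size 5, so its Grundy value is 5.
Stack B is a plain Nim stack of size 2, so its Grundy value is 2.
By the Sprague-Grundy theorem, the Grundy value of a sum of independent games is the XOR of the component values.
Combined value = 5 XOR 2 = 7.

7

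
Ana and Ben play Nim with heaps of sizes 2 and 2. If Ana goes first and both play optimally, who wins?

Ben wins

Compute the nim-sum pairwise:
2 ⊕ 2 = 0
The nim-sum is 0, so this is a P-position: the player to move is in a losing position under optimal play; Ana is about to move from it and so loses — Ben wins.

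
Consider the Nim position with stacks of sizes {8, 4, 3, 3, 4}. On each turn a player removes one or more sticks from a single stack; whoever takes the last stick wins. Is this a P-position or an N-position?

N-position

Compute the nim-sum pairwise:
8 ^ 4 = 12
12 ^ 3 = 15
15 ^ 3 = 12
12 ^ 4 = 8
The nim-sum is 8 ≠ 0, so this is an N-position: the player to move can win.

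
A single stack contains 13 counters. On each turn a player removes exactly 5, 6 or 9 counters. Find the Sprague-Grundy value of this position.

Compute g(0), g(1), … for moves {5, 6, 9}:
k:     0  1  2  3  4  5  6  7  8  9 10 11 12 13
g(k):  0  0  0  0  0  1  1  1  1  1  2  2  2  2
So g(13) = 2.

2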